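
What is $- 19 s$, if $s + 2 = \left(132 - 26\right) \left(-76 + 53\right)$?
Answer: $46360$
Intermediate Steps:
$s = -2440$ ($s = -2 + \left(132 - 26\right) \left(-76 + 53\right) = -2 + 106 \left(-23\right) = -2 - 2438 = -2440$)
$- 19 s = \left(-19\right) \left(-2440\right) = 46360$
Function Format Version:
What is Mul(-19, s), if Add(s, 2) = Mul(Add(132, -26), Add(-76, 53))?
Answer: 46360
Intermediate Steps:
s = -2440 (s = Add(-2, Mul(Add(132, -26), Add(-76, 53))) = Add(-2, Mul(106, -23)) = Add(-2, -2438) = -2440)
Mul(-19, s) = Mul(-19, -2440) = 46360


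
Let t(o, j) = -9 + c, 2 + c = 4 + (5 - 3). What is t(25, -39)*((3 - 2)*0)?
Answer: 0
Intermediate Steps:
c = 4 (c = -2 + (4 + (5 - 3)) = -2 + (4 + 2) = -2 + 6 = 4)
t(o, j) = -5 (t(o, j) = -9 + 4 = -5)
t(25, -39)*((3 - 2)*0) = -5*(3 - 2)*0 = -5*0 = 0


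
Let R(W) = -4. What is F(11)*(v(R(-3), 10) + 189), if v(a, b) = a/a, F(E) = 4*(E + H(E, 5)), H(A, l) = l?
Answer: 12160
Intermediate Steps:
F(E) = 20 + 4*E (F(E) = 4*(E + 5) = 4*(5 + E) = 20 + 4*E)
v(a, b) = 1
F(11)*(v(R(-3), 10) + 189) = (20 + 4*11)*(1 + 189) = (20 + 44)*190 = 64*190 = 12160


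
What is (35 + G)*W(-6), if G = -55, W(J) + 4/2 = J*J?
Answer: -680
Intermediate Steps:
W(J) = -2 + J² (W(J) = -2 + J*J = -2 + J²)
(35 + G)*W(-6) = (35 - 55)*(-2 + (-6)²) = -20*(-2 + 36) = -20*34 = -680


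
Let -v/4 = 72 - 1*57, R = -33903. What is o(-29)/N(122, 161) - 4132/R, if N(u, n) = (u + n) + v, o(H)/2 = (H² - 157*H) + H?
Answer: 364700626/7560369 ≈ 48.238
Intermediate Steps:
o(H) = -312*H + 2*H² (o(H) = 2*((H² - 157*H) + H) = 2*(H² - 156*H) = -312*H + 2*H²)
v = -60 (v = -4*(72 - 1*57) = -4*(72 - 57) = -4*15 = -60)
N(u, n) = -60 + n + u (N(u, n) = (u + n) - 60 = (n + u) - 60 = -60 + n + u)
o(-29)/N(122, 161) - 4132/R = (2*(-29)*(-156 - 29))/(-60 + 161 + 122) - 4132/(-33903) = (2*(-29)*(-185))/223 - 4132*(-1/33903) = 10730*(1/223) + 4132/33903 = 10730/223 + 4132/33903 = 364700626/7560369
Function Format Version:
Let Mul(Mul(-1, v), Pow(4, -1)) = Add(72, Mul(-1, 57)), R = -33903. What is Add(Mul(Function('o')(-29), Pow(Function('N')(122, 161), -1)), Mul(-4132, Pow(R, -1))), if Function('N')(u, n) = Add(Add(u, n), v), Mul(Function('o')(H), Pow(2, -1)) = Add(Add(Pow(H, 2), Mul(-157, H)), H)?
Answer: Rational(364700626, 7560369) ≈ 48.238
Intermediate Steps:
Function('o')(H) = Add(Mul(-312, H), Mul(2, Pow(H, 2))) (Function('o')(H) = Mul(2, Add(Add(Pow(H, 2), Mul(-157, H)), H)) = Mul(2, Add(Pow(H, 2), Mul(-156, H))) = Add(Mul(-312, H), Mul(2, Pow(H, 2))))
v = -60 (v = Mul(-4, Add(72, Mul(-1, 57))) = Mul(-4, Add(72, -57)) = Mul(-4, 15) = -60)
Function('N')(u, n) = Add(-60, n, u) (Function('N')(u, n) = Add(Add(u, n), -60) = Add(Add(n, u), -60) = Add(-60, n, u))
Add(Mul(Function('o')(-29), Pow(Function('N')(122, 161), -1)), Mul(-4132, Pow(R, -1))) = Add(Mul(Mul(2, -29, Add(-156, -29)), Pow(Add(-60, 161, 122), -1)), Mul(-4132, Pow(-33903, -1))) = Add(Mul(Mul(2, -29, -185), Pow(223, -1)), Mul(-4132, Rational(-1, 33903))) = Add(Mul(10730, Rational(1, 223)), Rational(4132, 33903)) = Add(Rational(10730, 223), Rational(4132, 33903)) = Rational(364700626, 7560369)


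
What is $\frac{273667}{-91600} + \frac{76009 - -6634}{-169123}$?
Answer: $- \frac{53853482841}{15491666800} \approx -3.4763$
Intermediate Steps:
$\frac{273667}{-91600} + \frac{76009 - -6634}{-169123} = 273667 \left(- \frac{1}{91600}\right) + \left(76009 + 6634\right) \left(- \frac{1}{169123}\right) = - \frac{273667}{91600} + 82643 \left(- \frac{1}{169123}\right) = - \frac{273667}{91600} - \frac{82643}{169123} = - \frac{53853482841}{15491666800}$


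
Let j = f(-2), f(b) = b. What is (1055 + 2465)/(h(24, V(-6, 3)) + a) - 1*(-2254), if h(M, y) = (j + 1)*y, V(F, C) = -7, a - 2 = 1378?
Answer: 3129818/1387 ≈ 2256.5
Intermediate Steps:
a = 1380 (a = 2 + 1378 = 1380)
j = -2
h(M, y) = -y (h(M, y) = (-2 + 1)*y = -y)
(1055 + 2465)/(h(24, V(-6, 3)) + a) - 1*(-2254) = (1055 + 2465)/(-1*(-7) + 1380) - 1*(-2254) = 3520/(7 + 1380) + 2254 = 3520/1387 + 2254 = 3129818/1387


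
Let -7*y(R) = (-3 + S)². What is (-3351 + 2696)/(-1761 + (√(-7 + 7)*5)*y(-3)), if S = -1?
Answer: 655/1761 ≈ 0.37195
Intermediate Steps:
y(R) = -16/7 (y(R) = -(-3 - 1)²/7 = -⅐*(-4)² = -⅐*16 = -16/7)
(-3351 + 2696)/(-1761 + (√(-7 + 7)*5)*y(-3)) = (-3351 + 2696)/(-1761 + (√(-7 + 7)*5)*(-16/7)) = -655/(-1761 + (√0*5)*(-16/7)) = -655/(-1761 + (0*5)*(-16/7)) = -655/(-1761 + 0*(-16/7)) = -655/(-1761 + 0) = -655/(-1761) = -655*(-1/1761) = 655/1761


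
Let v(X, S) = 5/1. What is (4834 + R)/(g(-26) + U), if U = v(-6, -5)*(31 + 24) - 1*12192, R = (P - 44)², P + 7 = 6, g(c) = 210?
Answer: -6859/11707 ≈ -0.58589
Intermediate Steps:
v(X, S) = 5 (v(X, S) = 5*1 = 5)
P = -1 (P = -7 + 6 = -1)
R = 2025 (R = (-1 - 44)² = (-45)² = 2025)
U = -11917 (U = 5*(31 + 24) - 1*12192 = 5*55 - 12192 = 275 - 12192 = -11917)
(4834 + R)/(g(-26) + U) = (4834 + 2025)/(210 - 11917) = 6859/(-11707) = 6859*(-1/11707) = -6859/11707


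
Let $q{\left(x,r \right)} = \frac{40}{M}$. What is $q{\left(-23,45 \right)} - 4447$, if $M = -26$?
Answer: $- \frac{57831}{13} \approx -4448.5$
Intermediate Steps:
$q{\left(x,r \right)} = - \frac{20}{13}$ ($q{\left(x,r \right)} = \frac{40}{-26} = 40 \left(- \frac{1}{26}\right) = - \frac{20}{13}$)
$q{\left(-23,45 \right)} - 4447 = - \frac{20}{13} - 4447 = - \frac{57831}{13}$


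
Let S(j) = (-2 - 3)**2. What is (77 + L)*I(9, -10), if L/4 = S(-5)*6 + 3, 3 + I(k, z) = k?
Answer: 4134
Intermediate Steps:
I(k, z) = -3 + k
S(j) = 25 (S(j) = (-5)**2 = 25)
L = 612 (L = 4*(25*6 + 3) = 4*(150 + 3) = 4*153 = 612)
(77 + L)*I(9, -10) = (77 + 612)*(-3 + 9) = 689*6 = 4134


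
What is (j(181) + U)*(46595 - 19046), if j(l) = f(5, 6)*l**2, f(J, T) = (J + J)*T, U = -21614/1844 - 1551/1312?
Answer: 32752627706688633/604832 ≈ 5.4152e+10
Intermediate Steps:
U = -7804403/604832 (U = -21614*1/1844 - 1551*1/1312 = -10807/922 - 1551/1312 = -7804403/604832 ≈ -12.903)
f(J, T) = 2*J*T (f(J, T) = (2*J)*T = 2*J*T)
j(l) = 60*l**2 (j(l) = (2*5*6)*l**2 = 60*l**2)
(j(181) + U)*(46595 - 19046) = (60*181**2 - 7804403/604832)*(46595 - 19046) = (60*32761 - 7804403/604832)*27549 = (1965660 - 7804403/604832)*27549 = (1188886264717/604832)*27549 = 32752627706688633/604832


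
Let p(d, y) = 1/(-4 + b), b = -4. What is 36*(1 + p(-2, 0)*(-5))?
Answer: 117/2 ≈ 58.500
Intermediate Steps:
p(d, y) = -⅛ (p(d, y) = 1/(-4 - 4) = 1/(-8) = -⅛)
36*(1 + p(-2, 0)*(-5)) = 36*(1 - ⅛*(-5)) = 36*(1 + 5/8) = 36*(13/8) = 117/2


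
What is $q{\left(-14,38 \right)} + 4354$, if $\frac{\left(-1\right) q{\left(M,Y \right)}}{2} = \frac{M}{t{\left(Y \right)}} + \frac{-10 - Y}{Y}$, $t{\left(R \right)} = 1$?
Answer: $\frac{83306}{19} \approx 4384.5$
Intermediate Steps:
$q{\left(M,Y \right)} = - 2 M - \frac{2 \left(-10 - Y\right)}{Y}$ ($q{\left(M,Y \right)} = - 2 \left(\frac{M}{1} + \frac{-10 - Y}{Y}\right) = - 2 \left(M 1 + \frac{-10 - Y}{Y}\right) = - 2 \left(M + \frac{-10 - Y}{Y}\right) = - 2 M - \frac{2 \left(-10 - Y\right)}{Y}$)
$q{\left(-14,38 \right)} + 4354 = \left(2 - -28 + \frac{20}{38}\right) + 4354 = \left(2 + 28 + 20 \cdot \frac{1}{38}\right) + 4354 = \left(2 + 28 + \frac{10}{19}\right) + 4354 = \frac{580}{19} + 4354 = \frac{83306}{19}$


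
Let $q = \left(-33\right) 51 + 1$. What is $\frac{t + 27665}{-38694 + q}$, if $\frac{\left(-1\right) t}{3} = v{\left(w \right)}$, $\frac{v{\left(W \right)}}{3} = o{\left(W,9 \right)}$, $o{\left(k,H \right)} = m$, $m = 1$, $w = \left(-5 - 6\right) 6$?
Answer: $- \frac{3457}{5047} \approx -0.68496$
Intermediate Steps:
$w = -66$ ($w = \left(-11\right) 6 = -66$)
$o{\left(k,H \right)} = 1$
$v{\left(W \right)} = 3$ ($v{\left(W \right)} = 3 \cdot 1 = 3$)
$q = -1682$ ($q = -1683 + 1 = -1682$)
$t = -9$ ($t = \left(-3\right) 3 = -9$)
$\frac{t + 27665}{-38694 + q} = \frac{-9 + 27665}{-38694 - 1682} = \frac{27656}{-40376} = 27656 \left(- \frac{1}{40376}\right) = - \frac{3457}{5047}$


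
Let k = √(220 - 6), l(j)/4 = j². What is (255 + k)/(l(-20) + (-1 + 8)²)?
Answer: 15/97 + √214/1649 ≈ 0.16351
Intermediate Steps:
l(j) = 4*j²
k = √214 ≈ 14.629
(255 + k)/(l(-20) + (-1 + 8)²) = (255 + √214)/(4*(-20)² + (-1 + 8)²) = (255 + √214)/(4*400 + 7²) = (255 + √214)/(1600 + 49) = (255 + √214)/1649 = (255 + √214)*(1/1649) = 15/97 + √214/1649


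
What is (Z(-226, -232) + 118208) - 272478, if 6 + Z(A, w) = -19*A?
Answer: -149982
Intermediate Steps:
Z(A, w) = -6 - 19*A
(Z(-226, -232) + 118208) - 272478 = ((-6 - 19*(-226)) + 118208) - 272478 = ((-6 + 4294) + 118208) - 272478 = (4288 + 118208) - 272478 = 122496 - 272478 = -149982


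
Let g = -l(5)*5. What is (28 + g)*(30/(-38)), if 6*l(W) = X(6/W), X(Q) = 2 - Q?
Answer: -410/19 ≈ -21.579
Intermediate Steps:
l(W) = ⅓ - 1/W (l(W) = (2 - 6/W)/6 = ⅓ - 1/W)
g = -⅔ (g = -(-3 + 5)/(3*5)*5 = -2/(3*5)*5 = -1*2/15*5 = -2/15*5 = -⅔ ≈ -0.66667)
(28 + g)*(30/(-38)) = (28 - ⅔)*(30/(-38)) = 82*(30*(-1/38))/3 = (82/3)*(-15/19) = -410/19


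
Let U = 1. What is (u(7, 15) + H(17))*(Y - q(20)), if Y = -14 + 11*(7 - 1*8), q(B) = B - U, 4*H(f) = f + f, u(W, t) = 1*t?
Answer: -1034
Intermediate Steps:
u(W, t) = t
H(f) = f/2 (H(f) = (f + f)/4 = (2*f)/4 = f/2)
q(B) = -1 + B (q(B) = B - 1*1 = B - 1 = -1 + B)
Y = -25 (Y = -14 + 11*(7 - 8) = -14 + 11*(-1) = -14 - 11 = -25)
(u(7, 15) + H(17))*(Y - q(20)) = (15 + (1/2)*17)*(-25 - (-1 + 20)) = (15 + 17/2)*(-25 - 1*19) = 47*(-25 - 19)/2 = (47/2)*(-44) = -1034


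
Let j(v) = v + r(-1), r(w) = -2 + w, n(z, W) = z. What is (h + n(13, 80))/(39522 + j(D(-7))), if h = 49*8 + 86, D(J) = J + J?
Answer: 491/39505 ≈ 0.012429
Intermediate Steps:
D(J) = 2*J
j(v) = -3 + v (j(v) = v + (-2 - 1) = v - 3 = -3 + v)
h = 478 (h = 392 + 86 = 478)
(h + n(13, 80))/(39522 + j(D(-7))) = (478 + 13)/(39522 + (-3 + 2*(-7))) = 491/(39522 + (-3 - 14)) = 491/(39522 - 17) = 491/39505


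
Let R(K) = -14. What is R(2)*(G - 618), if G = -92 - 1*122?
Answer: 11648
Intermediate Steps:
G = -214 (G = -92 - 122 = -214)
R(2)*(G - 618) = -14*(-214 - 618) = -14*(-832) = 11648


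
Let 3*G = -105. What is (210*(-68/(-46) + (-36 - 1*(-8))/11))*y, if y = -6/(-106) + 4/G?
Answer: 173340/13409 ≈ 12.927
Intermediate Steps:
G = -35 (G = (⅓)*(-105) = -35)
y = -107/1855 (y = -6/(-106) + 4/(-35) = -6*(-1/106) + 4*(-1/35) = 3/53 - 4/35 = -107/1855 ≈ -0.057682)
(210*(-68/(-46) + (-36 - 1*(-8))/11))*y = (210*(-68/(-46) + (-36 - 1*(-8))/11))*(-107/1855) = (210*(-68*(-1/46) + (-36 + 8)*(1/11)))*(-107/1855) = (210*(34/23 - 28*1/11))*(-107/1855) = (210*(34/23 - 28/11))*(-107/1855) = (210*(-270/253))*(-107/1855) = -56700/253*(-107/1855) = 173340/13409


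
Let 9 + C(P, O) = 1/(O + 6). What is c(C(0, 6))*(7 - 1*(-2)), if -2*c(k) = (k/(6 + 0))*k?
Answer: -11449/192 ≈ -59.630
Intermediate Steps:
C(P, O) = -9 + 1/(6 + O) (C(P, O) = -9 + 1/(O + 6) = -9 + 1/(6 + O))
c(k) = -k²/12 (c(k) = -k/(6 + 0)*k/2 = -k/6*k/2 = -k²/12)
c(C(0, 6))*(7 - 1*(-2)) = (-(-53 - 9*6)²/(6 + 6)²/12)*(7 - 1*(-2)) = (-(-53 - 54)²/144/12)*(7 + 2) = -((1/12)*(-107))²/12*9 = -(-107/12)²/12*9 = -1/12*11449/144*9 = -11449/1728*9 = -11449/192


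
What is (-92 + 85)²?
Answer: 49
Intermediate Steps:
(-92 + 85)² = (-7)² = 49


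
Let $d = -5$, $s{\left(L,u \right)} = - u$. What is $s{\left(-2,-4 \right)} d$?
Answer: $-20$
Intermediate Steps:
$s{\left(-2,-4 \right)} d = \left(-1\right) \left(-4\right) \left(-5\right) = 4 \left(-5\right) = -20$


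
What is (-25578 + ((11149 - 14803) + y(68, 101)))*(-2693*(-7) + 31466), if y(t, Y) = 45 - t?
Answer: -1472023835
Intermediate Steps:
(-25578 + ((11149 - 14803) + y(68, 101)))*(-2693*(-7) + 31466) = (-25578 + ((11149 - 14803) + (45 - 1*68)))*(-2693*(-7) + 31466) = (-25578 + (-3654 + (45 - 68)))*(18851 + 31466) = (-25578 + (-3654 - 23))*50317 = (-25578 - 3677)*50317 = -29255*50317 = -1472023835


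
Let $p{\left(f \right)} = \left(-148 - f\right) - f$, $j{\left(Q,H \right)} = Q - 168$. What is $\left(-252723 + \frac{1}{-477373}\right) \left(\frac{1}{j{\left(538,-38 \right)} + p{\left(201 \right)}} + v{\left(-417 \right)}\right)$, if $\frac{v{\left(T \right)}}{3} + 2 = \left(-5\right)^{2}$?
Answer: $- \frac{74913355721446}{4296357} \approx -1.7436 \cdot 10^{7}$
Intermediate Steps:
$j{\left(Q,H \right)} = -168 + Q$ ($j{\left(Q,H \right)} = Q - 168 = -168 + Q$)
$p{\left(f \right)} = -148 - 2 f$
$v{\left(T \right)} = 69$ ($v{\left(T \right)} = -6 + 3 \left(-5\right)^{2} = -6 + 3 \cdot 25 = -6 + 75 = 69$)
$\left(-252723 + \frac{1}{-477373}\right) \left(\frac{1}{j{\left(538,-38 \right)} + p{\left(201 \right)}} + v{\left(-417 \right)}\right) = \left(-252723 + \frac{1}{-477373}\right) \left(\frac{1}{\left(-168 + 538\right) - 550} + 69\right) = \left(-252723 - \frac{1}{477373}\right) \left(\frac{1}{370 - 550} + 69\right) = - \frac{120643136680 \left(\frac{1}{370 - 550} + 69\right)}{477373} = - \frac{120643136680 \left(\frac{1}{-180} + 69\right)}{477373} = - \frac{120643136680 \left(- \frac{1}{180} + 69\right)}{477373} = \left(- \frac{120643136680}{477373}\right) \frac{12419}{180} = - \frac{74913355721446}{4296357}$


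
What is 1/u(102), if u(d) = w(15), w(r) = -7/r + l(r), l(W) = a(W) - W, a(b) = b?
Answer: -15/7 ≈ -2.1429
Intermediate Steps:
l(W) = 0 (l(W) = W - W = 0)
w(r) = -7/r (w(r) = -7/r + 0 = -7/r)
u(d) = -7/15
1/u(102) = 1/(-7/15) = -15/7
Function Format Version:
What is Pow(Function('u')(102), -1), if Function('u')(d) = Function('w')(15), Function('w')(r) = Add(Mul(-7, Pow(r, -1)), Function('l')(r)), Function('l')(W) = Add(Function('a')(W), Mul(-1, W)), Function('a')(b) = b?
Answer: Rational(-15, 7) ≈ -2.1429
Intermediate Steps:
Function('l')(W) = 0 (Function('l')(W) = Add(W, Mul(-1, W)) = 0)
Function('w')(r) = Mul(-7, Pow(r, -1)) (Function('w')(r) = Add(Mul(-7, Pow(r, -1)), 0) = Mul(-7, Pow(r, -1)))
Function('u')(d) = Rational(-7, 15) (Function('u')(d) = Mul(-7, Pow(15, -1)) = Mul(-7, Rational(1, 15)) = Rational(-7, 15))
Pow(Function('u')(102), -1) = Pow(Rational(-7, 15), -1) = Rational(-15, 7)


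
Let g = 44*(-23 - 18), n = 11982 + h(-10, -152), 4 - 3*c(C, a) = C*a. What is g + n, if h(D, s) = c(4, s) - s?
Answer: 10534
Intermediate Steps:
c(C, a) = 4/3 - C*a/3
h(D, s) = 4/3 - 7*s/3 (h(D, s) = (4/3 - ⅓*4*s) - s = (4/3 - 4*s/3) - s = 4/3 - 7*s/3)
n = 12338 (n = 11982 + (4/3 - 7/3*(-152)) = 11982 + (4/3 + 1064/3) = 11982 + 356 = 12338)
g = -1804 (g = 44*(-41) = -1804)
g + n = -1804 + 12338 = 10534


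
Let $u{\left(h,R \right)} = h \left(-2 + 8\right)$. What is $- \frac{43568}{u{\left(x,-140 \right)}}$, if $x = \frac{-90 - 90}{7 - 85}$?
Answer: $- \frac{141596}{45} \approx -3146.6$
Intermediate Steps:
$x = \frac{30}{13}$ ($x = - \frac{180}{-78} = \left(-180\right) \left(- \frac{1}{78}\right) = \frac{30}{13} \approx 2.3077$)
$u{\left(h,R \right)} = 6 h$ ($u{\left(h,R \right)} = h 6 = 6 h$)
$- \frac{43568}{u{\left(x,-140 \right)}} = - \frac{43568}{6 \cdot \frac{30}{13}} = - \frac{43568}{\frac{180}{13}} = \left(-43568\right) \frac{13}{180} = - \frac{141596}{45}$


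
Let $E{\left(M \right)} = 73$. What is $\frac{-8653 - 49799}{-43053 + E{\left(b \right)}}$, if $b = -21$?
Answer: $\frac{14613}{10745} \approx 1.36$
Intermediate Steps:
$\frac{-8653 - 49799}{-43053 + E{\left(b \right)}} = \frac{-8653 - 49799}{-43053 + 73} = - \frac{58452}{-42980} = \left(-58452\right) \left(- \frac{1}{42980}\right) = \frac{14613}{10745}$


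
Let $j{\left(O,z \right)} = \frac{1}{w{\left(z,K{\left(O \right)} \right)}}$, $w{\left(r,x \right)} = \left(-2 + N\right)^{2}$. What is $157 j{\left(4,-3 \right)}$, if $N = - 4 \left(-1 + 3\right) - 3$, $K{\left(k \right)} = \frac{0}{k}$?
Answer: $\frac{157}{169} \approx 0.92899$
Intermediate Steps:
$K{\left(k \right)} = 0$
$N = -11$ ($N = \left(-4\right) 2 - 3 = -8 - 3 = -11$)
$w{\left(r,x \right)} = 169$ ($w{\left(r,x \right)} = \left(-2 - 11\right)^{2} = \left(-13\right)^{2} = 169$)
$j{\left(O,z \right)} = \frac{1}{169}$
$157 j{\left(4,-3 \right)} = 157 \cdot \frac{1}{169} = \frac{157}{169}$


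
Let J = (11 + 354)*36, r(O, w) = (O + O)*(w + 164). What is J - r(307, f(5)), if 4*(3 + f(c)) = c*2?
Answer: -87249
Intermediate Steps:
f(c) = -3 + c/2 (f(c) = -3 + (c*2)/4 = -3 + (2*c)/4 = -3 + c/2)
r(O, w) = 2*O*(164 + w) (r(O, w) = (2*O)*(164 + w) = 2*O*(164 + w))
J = 13140 (J = 365*36 = 13140)
J - r(307, f(5)) = 13140 - 2*307*(164 + (-3 + (½)*5)) = 13140 - 2*307*(164 + (-3 + 5/2)) = 13140 - 2*307*(164 - ½) = 13140 - 2*307*327/2 = 13140 - 1*100389 = 13140 - 100389 = -87249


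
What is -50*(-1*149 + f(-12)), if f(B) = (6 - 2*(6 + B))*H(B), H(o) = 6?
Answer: 2050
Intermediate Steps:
f(B) = -36 - 12*B (f(B) = (6 - 2*(6 + B))*6 = (6 + (-12 - 2*B))*6 = (-6 - 2*B)*6 = -36 - 12*B)
-50*(-1*149 + f(-12)) = -50*(-1*149 + (-36 - 12*(-12))) = -50*(-149 + (-36 + 144)) = -50*(-149 + 108) = -50*(-41) = 2050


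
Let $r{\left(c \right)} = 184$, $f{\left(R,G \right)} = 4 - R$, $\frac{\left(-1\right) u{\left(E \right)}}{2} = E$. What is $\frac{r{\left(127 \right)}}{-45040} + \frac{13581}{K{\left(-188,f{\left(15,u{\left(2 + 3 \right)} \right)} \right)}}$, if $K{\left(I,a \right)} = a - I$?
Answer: $\frac{25485653}{332170} \approx 76.725$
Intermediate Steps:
$u{\left(E \right)} = - 2 E$
$\frac{r{\left(127 \right)}}{-45040} + \frac{13581}{K{\left(-188,f{\left(15,u{\left(2 + 3 \right)} \right)} \right)}} = \frac{184}{-45040} + \frac{13581}{\left(4 - 15\right) - -188} = 184 \left(- \frac{1}{45040}\right) + \frac{13581}{\left(4 - 15\right) + 188} = - \frac{23}{5630} + \frac{13581}{-11 + 188} = - \frac{23}{5630} + \frac{13581}{177} = - \frac{23}{5630} + 13581 \cdot \frac{1}{177} = - \frac{23}{5630} + \frac{4527}{59} = \frac{25485653}{332170}$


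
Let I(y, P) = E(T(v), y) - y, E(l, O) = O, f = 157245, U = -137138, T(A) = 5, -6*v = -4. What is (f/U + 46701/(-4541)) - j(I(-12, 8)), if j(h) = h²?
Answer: -7118531283/622743658 ≈ -11.431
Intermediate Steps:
v = ⅔ (v = -⅙*(-4) = ⅔ ≈ 0.66667)
I(y, P) = 0 (I(y, P) = y - y = 0)
(f/U + 46701/(-4541)) - j(I(-12, 8)) = (157245/(-137138) + 46701/(-4541)) - 1*0² = (157245*(-1/137138) + 46701*(-1/4541)) - 1*0 = (-157245/137138 - 46701/4541) + 0 = -7118531283/622743658 + 0 = -7118531283/622743658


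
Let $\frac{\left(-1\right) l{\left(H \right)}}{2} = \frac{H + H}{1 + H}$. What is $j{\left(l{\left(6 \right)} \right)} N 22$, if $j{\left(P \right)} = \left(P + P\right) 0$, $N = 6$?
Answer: $0$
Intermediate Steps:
$l{\left(H \right)} = - \frac{4 H}{1 + H}$ ($l{\left(H \right)} = - 2 \frac{H + H}{1 + H} = - 2 \frac{2 H}{1 + H} = - \frac{4 H}{1 + H}$)
$j{\left(P \right)} = 0$ ($j{\left(P \right)} = 2 P 0 = 0$)
$j{\left(l{\left(6 \right)} \right)} N 22 = 0 \cdot 6 \cdot 22 = 0 \cdot 22 = 0$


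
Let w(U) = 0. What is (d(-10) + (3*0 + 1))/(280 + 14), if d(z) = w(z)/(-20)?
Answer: 1/294 ≈ 0.0034014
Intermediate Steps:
d(z) = 0 (d(z) = 0/(-20) = 0*(-1/20) = 0)
(d(-10) + (3*0 + 1))/(280 + 14) = (0 + (3*0 + 1))/(280 + 14) = (0 + (0 + 1))/294 = (0 + 1)*(1/294) = 1*(1/294) = 1/294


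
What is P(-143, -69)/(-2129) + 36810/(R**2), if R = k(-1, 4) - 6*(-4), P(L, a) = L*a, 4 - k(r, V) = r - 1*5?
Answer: 33481119/1230562 ≈ 27.208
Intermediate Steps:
k(r, V) = 9 - r (k(r, V) = 4 - (r - 1*5) = 4 - (r - 5) = 4 - (-5 + r) = 4 + (5 - r) = 9 - r)
R = 34 (R = (9 - 1*(-1)) - 6*(-4) = (9 + 1) + 24 = 10 + 24 = 34)
P(-143, -69)/(-2129) + 36810/(R**2) = -143*(-69)/(-2129) + 36810/(34**2) = 9867*(-1/2129) + 36810/1156 = -9867/2129 + 36810*(1/1156) = -9867/2129 + 18405/578 = 33481119/1230562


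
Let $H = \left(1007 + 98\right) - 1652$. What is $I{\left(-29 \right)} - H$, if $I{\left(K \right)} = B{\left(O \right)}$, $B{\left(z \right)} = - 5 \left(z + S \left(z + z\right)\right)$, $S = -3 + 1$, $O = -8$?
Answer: $427$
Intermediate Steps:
$S = -2$
$B{\left(z \right)} = 15 z$ ($B{\left(z \right)} = - 5 \left(z - 2 \left(z + z\right)\right) = - 5 \left(z - 2 \cdot 2 z\right) = - 5 \left(z - 4 z\right) = - 5 \left(- 3 z\right) = 15 z$)
$I{\left(K \right)} = -120$ ($I{\left(K \right)} = 15 \left(-8\right) = -120$)
$H = -547$ ($H = 1105 - 1652 = -547$)
$I{\left(-29 \right)} - H = -120 - -547 = -120 + 547 = 427$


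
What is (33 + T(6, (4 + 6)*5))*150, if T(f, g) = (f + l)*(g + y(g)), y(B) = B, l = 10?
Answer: 244950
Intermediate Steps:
T(f, g) = 2*g*(10 + f) (T(f, g) = (f + 10)*(g + g) = (10 + f)*(2*g) = 2*g*(10 + f))
(33 + T(6, (4 + 6)*5))*150 = (33 + 2*((4 + 6)*5)*(10 + 6))*150 = (33 + 2*(10*5)*16)*150 = (33 + 2*50*16)*150 = (33 + 1600)*150 = 1633*150 = 244950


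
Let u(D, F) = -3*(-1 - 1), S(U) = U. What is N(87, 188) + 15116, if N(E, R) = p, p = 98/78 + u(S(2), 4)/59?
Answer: 34785041/2301 ≈ 15117.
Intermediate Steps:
u(D, F) = 6 (u(D, F) = -3*(-2) = 6)
p = 3125/2301 (p = 98/78 + 6/59 = 98*(1/78) + 6*(1/59) = 49/39 + 6/59 = 3125/2301 ≈ 1.3581)
N(E, R) = 3125/2301
N(87, 188) + 15116 = 3125/2301 + 15116 = 34785041/2301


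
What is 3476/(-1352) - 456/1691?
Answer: -85453/30082 ≈ -2.8407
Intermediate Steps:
3476/(-1352) - 456/1691 = 3476*(-1/1352) - 456*1/1691 = -869/338 - 24/89 = -85453/30082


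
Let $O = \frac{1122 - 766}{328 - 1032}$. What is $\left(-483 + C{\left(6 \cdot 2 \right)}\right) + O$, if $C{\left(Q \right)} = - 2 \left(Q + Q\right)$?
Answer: $- \frac{93545}{176} \approx -531.51$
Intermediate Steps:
$O = - \frac{89}{176}$ ($O = \frac{356}{-704} = 356 \left(- \frac{1}{704}\right) = - \frac{89}{176} \approx -0.50568$)
$C{\left(Q \right)} = - 4 Q$ ($C{\left(Q \right)} = - 2 \cdot 2 Q = - 4 Q$)
$\left(-483 + C{\left(6 \cdot 2 \right)}\right) + O = \left(-483 - 4 \cdot 6 \cdot 2\right) - \frac{89}{176} = \left(-483 - 48\right) - \frac{89}{176} = -531 - \frac{89}{176} = - \frac{93545}{176}$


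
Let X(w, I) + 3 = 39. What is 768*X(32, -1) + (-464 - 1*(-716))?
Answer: 27900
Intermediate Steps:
X(w, I) = 36 (X(w, I) = -3 + 39 = 36)
768*X(32, -1) + (-464 - 1*(-716)) = 768*36 + (-464 - 1*(-716)) = 27648 + (-464 + 716) = 27648 + 252 = 27900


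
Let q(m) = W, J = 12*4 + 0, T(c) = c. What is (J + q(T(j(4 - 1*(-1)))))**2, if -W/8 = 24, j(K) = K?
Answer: 20736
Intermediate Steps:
W = -192 (W = -8*24 = -192)
J = 48 (J = 48 + 0 = 48)
q(m) = -192
(J + q(T(j(4 - 1*(-1)))))**2 = (48 - 192)**2 = (-144)**2 = 20736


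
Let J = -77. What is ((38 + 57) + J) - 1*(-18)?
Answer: 36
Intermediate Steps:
((38 + 57) + J) - 1*(-18) = ((38 + 57) - 77) - 1*(-18) = (95 - 77) + 18 = 18 + 18 = 36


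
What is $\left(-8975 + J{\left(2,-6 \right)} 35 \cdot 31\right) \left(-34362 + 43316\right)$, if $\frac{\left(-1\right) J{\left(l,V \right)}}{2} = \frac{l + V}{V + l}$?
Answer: $-99792330$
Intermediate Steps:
$J{\left(l,V \right)} = -2$ ($J{\left(l,V \right)} = - 2 \frac{l + V}{V + l} = - 2 \frac{V + l}{V + l} = \left(-2\right) 1 = -2$)
$\left(-8975 + J{\left(2,-6 \right)} 35 \cdot 31\right) \left(-34362 + 43316\right) = \left(-8975 + \left(-2\right) 35 \cdot 31\right) \left(-34362 + 43316\right) = \left(-8975 - 2170\right) 8954 = \left(-11145\right) 8954 = -99792330$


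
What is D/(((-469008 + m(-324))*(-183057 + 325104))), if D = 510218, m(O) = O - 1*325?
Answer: -510218/66713367879 ≈ -7.6479e-6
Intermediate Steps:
m(O) = -325 + O (m(O) = O - 325 = -325 + O)
D/(((-469008 + m(-324))*(-183057 + 325104))) = 510218/(((-469008 + (-325 - 324))*(-183057 + 325104))) = 510218/(((-469008 - 649)*142047)) = 510218/((-469657*142047)) = 510218/(-66713367879) = 510218*(-1/66713367879) = -510218/66713367879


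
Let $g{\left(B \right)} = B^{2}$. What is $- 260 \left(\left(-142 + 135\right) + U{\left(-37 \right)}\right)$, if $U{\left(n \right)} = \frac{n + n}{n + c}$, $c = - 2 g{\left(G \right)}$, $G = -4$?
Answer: $\frac{106340}{69} \approx 1541.2$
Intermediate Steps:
$c = -32$ ($c = - 2 \left(-4\right)^{2} = \left(-2\right) 16 = -32$)
$U{\left(n \right)} = \frac{2 n}{-32 + n}$ ($U{\left(n \right)} = \frac{n + n}{n - 32} = \frac{2 n}{-32 + n}$)
$- 260 \left(\left(-142 + 135\right) + U{\left(-37 \right)}\right) = - 260 \left(\left(-142 + 135\right) + 2 \left(-37\right) \frac{1}{-32 - 37}\right) = - 260 \left(-7 + 2 \left(-37\right) \frac{1}{-69}\right) = - 260 \left(-7 + 2 \left(-37\right) \left(- \frac{1}{69}\right)\right) = - 260 \left(-7 + \frac{74}{69}\right) = \left(-260\right) \left(- \frac{409}{69}\right) = \frac{106340}{69}$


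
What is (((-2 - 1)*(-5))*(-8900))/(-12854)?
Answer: 66750/6427 ≈ 10.386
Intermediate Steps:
(((-2 - 1)*(-5))*(-8900))/(-12854) = (-3*(-5)*(-8900))*(-1/12854) = (15*(-8900))*(-1/12854) = -133500*(-1/12854) = 66750/6427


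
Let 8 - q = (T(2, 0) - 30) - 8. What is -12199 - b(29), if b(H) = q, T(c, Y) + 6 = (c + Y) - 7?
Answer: -12256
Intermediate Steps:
T(c, Y) = -13 + Y + c (T(c, Y) = -6 + ((c + Y) - 7) = -6 + ((Y + c) - 7) = -6 + (-7 + Y + c) = -13 + Y + c)
q = 57 (q = 8 - (((-13 + 0 + 2) - 30) - 8) = 8 - ((-11 - 30) - 8) = 8 - (-41 - 8) = 8 - 1*(-49) = 8 + 49 = 57)
b(H) = 57
-12199 - b(29) = -12199 - 1*57 = -12199 - 57 = -12256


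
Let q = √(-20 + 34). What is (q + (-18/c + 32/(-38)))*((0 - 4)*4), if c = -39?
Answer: 1504/247 - 16*√14 ≈ -53.777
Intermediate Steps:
q = √14 ≈ 3.7417
(q + (-18/c + 32/(-38)))*((0 - 4)*4) = (√14 + (-18/(-39) + 32/(-38)))*((0 - 4)*4) = (√14 + (-18*(-1/39) + 32*(-1/38)))*(-4*4) = (√14 + (6/13 - 16/19))*(-16) = (√14 - 94/247)*(-16) = (-94/247 + √14)*(-16) = 1504/247 - 16*√14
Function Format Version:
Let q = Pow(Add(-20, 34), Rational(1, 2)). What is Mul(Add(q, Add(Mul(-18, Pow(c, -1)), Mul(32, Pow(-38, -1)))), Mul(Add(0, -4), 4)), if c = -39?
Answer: Add(Rational(1504, 247), Mul(-16, Pow(14, Rational(1, 2)))) ≈ -53.777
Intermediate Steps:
q = Pow(14, Rational(1, 2)) ≈ 3.7417
Mul(Add(q, Add(Mul(-18, Pow(c, -1)), Mul(32, Pow(-38, -1)))), Mul(Add(0, -4), 4)) = Mul(Add(Pow(14, Rational(1, 2)), Add(Mul(-18, Pow(-39, -1)), Mul(32, Pow(-38, -1)))), Mul(Add(0, -4), 4)) = Mul(Add(Pow(14, Rational(1, 2)), Add(Mul(-18, Rational(-1, 39)), Mul(32, Rational(-1, 38)))), Mul(-4, 4)) = Mul(Add(Pow(14, Rational(1, 2)), Add(Rational(6, 13), Rational(-16, 19))), -16) = Mul(Add(Pow(14, Rational(1, 2)), Rational(-94, 247)), -16) = Mul(Add(Rational(-94, 247), Pow(14, Rational(1, 2))), -16) = Add(Rational(1504, 247), Mul(-16, Pow(14, Rational(1, 2))))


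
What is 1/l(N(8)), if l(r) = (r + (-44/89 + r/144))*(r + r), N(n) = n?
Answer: 801/96904 ≈ 0.0082659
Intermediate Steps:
l(r) = 2*r*(-44/89 + 145*r/144) (l(r) = (r + (-44*1/89 + r*(1/144)))*(2*r) = (r + (-44/89 + r/144))*(2*r) = (-44/89 + 145*r/144)*(2*r) = 2*r*(-44/89 + 145*r/144))
1/l(N(8)) = 1/((1/6408)*8*(-6336 + 12905*8)) = 1/((1/6408)*8*(-6336 + 103240)) = 1/((1/6408)*8*96904) = 1/(96904/801) = 801/96904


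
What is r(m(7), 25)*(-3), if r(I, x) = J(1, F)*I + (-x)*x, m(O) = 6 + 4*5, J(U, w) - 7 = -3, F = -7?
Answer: 1563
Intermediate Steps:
J(U, w) = 4 (J(U, w) = 7 - 3 = 4)
m(O) = 26 (m(O) = 6 + 20 = 26)
r(I, x) = -x² + 4*I (r(I, x) = 4*I + (-x)*x = 4*I - x² = -x² + 4*I)
r(m(7), 25)*(-3) = (-1*25² + 4*26)*(-3) = (-1*625 + 104)*(-3) = (-625 + 104)*(-3) = -521*(-3) = 1563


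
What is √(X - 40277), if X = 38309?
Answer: 4*I*√123 ≈ 44.362*I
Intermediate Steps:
√(X - 40277) = √(38309 - 40277) = √(-1968) = 4*I*√123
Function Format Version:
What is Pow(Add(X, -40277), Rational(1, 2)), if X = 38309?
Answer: Mul(4, I, Pow(123, Rational(1, 2))) ≈ Mul(44.362, I)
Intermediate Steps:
Pow(Add(X, -40277), Rational(1, 2)) = Pow(Add(38309, -40277), Rational(1, 2)) = Pow(-1968, Rational(1, 2)) = Mul(4, I, Pow(123, Rational(1, 2)))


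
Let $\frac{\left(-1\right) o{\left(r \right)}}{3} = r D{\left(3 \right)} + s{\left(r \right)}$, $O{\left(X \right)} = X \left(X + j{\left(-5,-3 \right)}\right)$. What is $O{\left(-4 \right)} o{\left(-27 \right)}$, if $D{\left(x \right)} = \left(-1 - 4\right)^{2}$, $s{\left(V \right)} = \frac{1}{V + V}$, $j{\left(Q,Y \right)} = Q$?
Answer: $72902$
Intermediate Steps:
$s{\left(V \right)} = \frac{1}{2 V}$
$D{\left(x \right)} = 25$ ($D{\left(x \right)} = \left(-5\right)^{2} = 25$)
$O{\left(X \right)} = X \left(-5 + X\right)$ ($O{\left(X \right)} = X \left(X - 5\right) = X \left(-5 + X\right)$)
$o{\left(r \right)} = - 75 r - \frac{3}{2 r}$ ($o{\left(r \right)} = - 3 \left(r 25 + \frac{1}{2 r}\right) = - 3 \left(25 r + \frac{1}{2 r}\right) = - 3 \left(\frac{1}{2 r} + 25 r\right) = - 75 r - \frac{3}{2 r}$)
$O{\left(-4 \right)} o{\left(-27 \right)} = - 4 \left(-5 - 4\right) \left(\left(-75\right) \left(-27\right) - \frac{3}{2 \left(-27\right)}\right) = \left(-4\right) \left(-9\right) \left(2025 - - \frac{1}{18}\right) = 36 \left(2025 + \frac{1}{18}\right) = 36 \cdot \frac{36451}{18} = 72902$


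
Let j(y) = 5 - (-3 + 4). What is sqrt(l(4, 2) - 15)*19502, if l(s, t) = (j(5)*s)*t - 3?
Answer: 19502*sqrt(14) ≈ 72970.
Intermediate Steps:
j(y) = 4 (j(y) = 5 - 1*1 = 5 - 1 = 4)
l(s, t) = -3 + 4*s*t (l(s, t) = (4*s)*t - 3 = 4*s*t - 3 = -3 + 4*s*t)
sqrt(l(4, 2) - 15)*19502 = sqrt((-3 + 4*4*2) - 15)*19502 = sqrt((-3 + 32) - 15)*19502 = sqrt(29 - 15)*19502 = sqrt(14)*19502 = 19502*sqrt(14)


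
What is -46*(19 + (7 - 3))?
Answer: -1058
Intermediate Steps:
-46*(19 + (7 - 3)) = -46*(19 + 4) = -46*23 = -1058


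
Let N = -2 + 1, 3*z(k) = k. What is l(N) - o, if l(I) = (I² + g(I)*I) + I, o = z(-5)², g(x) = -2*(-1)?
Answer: -43/9 ≈ -4.7778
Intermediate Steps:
g(x) = 2
z(k) = k/3
N = -1
o = 25/9 (o = ((⅓)*(-5))² = (-5/3)² = 25/9 ≈ 2.7778)
l(I) = I² + 3*I (l(I) = (I² + 2*I) + I = I² + 3*I)
l(N) - o = -(3 - 1) - 1*25/9 = -1*2 - 25/9 = -2 - 25/9 = -43/9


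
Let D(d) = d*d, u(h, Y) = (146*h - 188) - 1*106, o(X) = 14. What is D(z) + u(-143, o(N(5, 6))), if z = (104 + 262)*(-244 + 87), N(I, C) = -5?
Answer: 3301860272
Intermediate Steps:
u(h, Y) = -294 + 146*h (u(h, Y) = (-188 + 146*h) - 106 = -294 + 146*h)
z = -57462 (z = 366*(-157) = -57462)
D(d) = d²
D(z) + u(-143, o(N(5, 6))) = (-57462)² + (-294 + 146*(-143)) = 3301881444 + (-294 - 20878) = 3301881444 - 21172 = 3301860272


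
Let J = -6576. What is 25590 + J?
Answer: 19014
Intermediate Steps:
25590 + J = 25590 - 6576 = 19014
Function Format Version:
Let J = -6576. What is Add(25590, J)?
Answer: 19014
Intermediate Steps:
Add(25590, J) = Add(25590, -6576) = 19014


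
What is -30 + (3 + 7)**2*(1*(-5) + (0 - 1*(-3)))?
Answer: -230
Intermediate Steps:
-30 + (3 + 7)**2*(1*(-5) + (0 - 1*(-3))) = -30 + 10**2*(-5 + (0 + 3)) = -30 + 100*(-5 + 3) = -30 + 100*(-2) = -30 - 200 = -230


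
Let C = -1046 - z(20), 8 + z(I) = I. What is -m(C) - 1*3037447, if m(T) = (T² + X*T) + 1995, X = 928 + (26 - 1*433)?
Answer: -3607588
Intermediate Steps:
X = 521 (X = 928 + (26 - 433) = 928 - 407 = 521)
z(I) = -8 + I
C = -1058 (C = -1046 - (-8 + 20) = -1046 - 1*12 = -1046 - 12 = -1058)
m(T) = 1995 + T² + 521*T (m(T) = (T² + 521*T) + 1995 = 1995 + T² + 521*T)
-m(C) - 1*3037447 = -(1995 + (-1058)² + 521*(-1058)) - 1*3037447 = -(1995 + 1119364 - 551218) - 3037447 = -1*570141 - 3037447 = -570141 - 3037447 = -3607588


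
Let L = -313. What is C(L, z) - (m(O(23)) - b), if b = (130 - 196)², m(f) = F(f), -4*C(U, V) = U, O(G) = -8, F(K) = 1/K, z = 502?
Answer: 35475/8 ≈ 4434.4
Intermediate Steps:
C(U, V) = -U/4
m(f) = 1/f
b = 4356 (b = (-66)² = 4356)
C(L, z) - (m(O(23)) - b) = -¼*(-313) - (1/(-8) - 1*4356) = 313/4 - (-⅛ - 4356) = 313/4 - 1*(-34849/8) = 313/4 + 34849/8 = 35475/8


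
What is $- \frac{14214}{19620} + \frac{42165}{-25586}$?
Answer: $- \frac{49623196}{20916555} \approx -2.3724$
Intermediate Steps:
$- \frac{14214}{19620} + \frac{42165}{-25586} = \left(-14214\right) \frac{1}{19620} + 42165 \left(- \frac{1}{25586}\right) = - \frac{2369}{3270} - \frac{42165}{25586} = - \frac{49623196}{20916555}$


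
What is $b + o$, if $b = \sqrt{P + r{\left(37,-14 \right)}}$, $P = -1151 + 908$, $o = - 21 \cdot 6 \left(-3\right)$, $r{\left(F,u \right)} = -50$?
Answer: $378 + i \sqrt{293} \approx 378.0 + 17.117 i$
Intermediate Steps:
$o = 378$ ($o = \left(-21\right) \left(-18\right) = 378$)
$P = -243$
$b = i \sqrt{293}$ ($b = \sqrt{-243 - 50} = \sqrt{-293} = i \sqrt{293} \approx 17.117 i$)
$b + o = i \sqrt{293} + 378 = 378 + i \sqrt{293}$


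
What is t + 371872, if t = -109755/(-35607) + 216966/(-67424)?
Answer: 148796244235609/400127728 ≈ 3.7187e+5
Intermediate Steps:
t = -54231207/400127728 (t = -109755*(-1/35607) + 216966*(-1/67424) = 36585/11869 - 108483/33712 = -54231207/400127728 ≈ -0.13553)
t + 371872 = -54231207/400127728 + 371872 = 148796244235609/400127728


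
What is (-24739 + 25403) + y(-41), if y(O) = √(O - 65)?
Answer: 664 + I*√106 ≈ 664.0 + 10.296*I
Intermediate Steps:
y(O) = √(-65 + O)
(-24739 + 25403) + y(-41) = (-24739 + 25403) + √(-65 - 41) = 664 + √(-106) = 664 + I*√106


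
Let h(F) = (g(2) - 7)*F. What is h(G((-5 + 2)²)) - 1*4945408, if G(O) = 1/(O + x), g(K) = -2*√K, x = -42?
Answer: -163198457/33 + 2*√2/33 ≈ -4.9454e+6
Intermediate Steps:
G(O) = 1/(-42 + O) (G(O) = 1/(O - 42) = 1/(-42 + O))
h(F) = F*(-7 - 2*√2) (h(F) = (-2*√2 - 7)*F = (-7 - 2*√2)*F = F*(-7 - 2*√2))
h(G((-5 + 2)²)) - 1*4945408 = -(7 + 2*√2)/(-42 + (-5 + 2)²) - 1*4945408 = -(7 + 2*√2)/(-42 + (-3)²) - 4945408 = -(7 + 2*√2)/(-42 + 9) - 4945408 = -1*(7 + 2*√2)/(-33) - 4945408 = -1*(-1/33)*(7 + 2*√2) - 4945408 = (7/33 + 2*√2/33) - 4945408 = -163198457/33 + 2*√2/33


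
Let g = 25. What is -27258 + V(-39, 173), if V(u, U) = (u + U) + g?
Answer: -27099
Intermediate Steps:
V(u, U) = 25 + U + u (V(u, U) = (u + U) + 25 = (U + u) + 25 = 25 + U + u)
-27258 + V(-39, 173) = -27258 + (25 + 173 - 39) = -27258 + 159 = -27099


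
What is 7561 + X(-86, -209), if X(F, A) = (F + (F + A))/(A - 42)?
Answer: 1898192/251 ≈ 7562.5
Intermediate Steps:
X(F, A) = (A + 2*F)/(-42 + A) (X(F, A) = (F + (A + F))/(-42 + A) = (A + 2*F)/(-42 + A))
7561 + X(-86, -209) = 7561 + (-209 + 2*(-86))/(-42 - 209) = 7561 + (-209 - 172)/(-251) = 7561 - 1/251*(-381) = 7561 + 381/251 = 1898192/251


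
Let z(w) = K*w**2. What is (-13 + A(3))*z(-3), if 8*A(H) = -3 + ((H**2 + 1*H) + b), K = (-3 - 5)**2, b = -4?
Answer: -7128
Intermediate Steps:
K = 64 (K = (-8)**2 = 64)
A(H) = -7/8 + H/8 + H**2/8 (A(H) = (-3 + ((H**2 + 1*H) - 4))/8 = (-3 + ((H**2 + H) - 4))/8 = (-3 + ((H + H**2) - 4))/8 = (-3 + (-4 + H + H**2))/8 = (-7 + H + H**2)/8 = -7/8 + H/8 + H**2/8)
z(w) = 64*w**2
(-13 + A(3))*z(-3) = (-13 + (-7/8 + (1/8)*3 + (1/8)*3**2))*(64*(-3)**2) = (-13 + (-7/8 + 3/8 + (1/8)*9))*(64*9) = (-13 + (-7/8 + 3/8 + 9/8))*576 = (-13 + 5/8)*576 = -99/8*576 = -7128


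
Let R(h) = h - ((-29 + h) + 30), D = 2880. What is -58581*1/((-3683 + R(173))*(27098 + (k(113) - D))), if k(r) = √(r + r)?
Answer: 78817481/120039312324 - 6509*√226/240078624648 ≈ 0.00065619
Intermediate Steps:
k(r) = √2*√r (k(r) = √(2*r) = √2*√r)
R(h) = -1 (R(h) = h - (1 + h) = h + (-1 - h) = -1)
-58581*1/((-3683 + R(173))*(27098 + (k(113) - D))) = -58581*1/((-3683 - 1)*(27098 + (√2*√113 - 1*2880))) = -58581*(-1/(3684*(27098 + (√226 - 2880)))) = -58581*(-1/(3684*(27098 + (-2880 + √226)))) = -58581*(-1/(3684*(24218 + √226))) = -58581/(-89219112 - 3684*√226)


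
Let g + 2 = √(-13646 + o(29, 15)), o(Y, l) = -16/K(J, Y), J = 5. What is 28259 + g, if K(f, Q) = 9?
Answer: 28257 + I*√122830/3 ≈ 28257.0 + 116.82*I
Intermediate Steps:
o(Y, l) = -16/9
g = -2 + I*√122830/3 (g = -2 + √(-13646 - 16/9) = -2 + √(-122830/9) = -2 + I*√122830/3 ≈ -2.0 + 116.82*I)
28259 + g = 28259 + (-2 + I*√122830/3) = 28257 + I*√122830/3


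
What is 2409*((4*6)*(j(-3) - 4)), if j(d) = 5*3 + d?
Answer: 462528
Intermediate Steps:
j(d) = 15 + d
2409*((4*6)*(j(-3) - 4)) = 2409*((4*6)*((15 - 3) - 4)) = 2409*(24*(12 - 4)) = 2409*(24*8) = 2409*192 = 462528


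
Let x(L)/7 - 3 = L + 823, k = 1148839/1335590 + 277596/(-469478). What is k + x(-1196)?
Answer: -811919707918699/313515061010 ≈ -2589.7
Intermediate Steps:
k = 84300097201/313515061010 (k = 1148839*(1/1335590) + 277596*(-1/469478) = 1148839/1335590 - 138798/234739 = 84300097201/313515061010 ≈ 0.26889)
x(L) = 5782 + 7*L (x(L) = 21 + 7*(L + 823) = 21 + 7*(823 + L) = 21 + (5761 + 7*L) = 5782 + 7*L)
k + x(-1196) = 84300097201/313515061010 + (5782 + 7*(-1196)) = 84300097201/313515061010 + (5782 - 8372) = 84300097201/313515061010 - 2590 = -811919707918699/313515061010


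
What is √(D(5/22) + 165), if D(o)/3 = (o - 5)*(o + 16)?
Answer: I*√32595/22 ≈ 8.2064*I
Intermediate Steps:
D(o) = 3*(-5 + o)*(16 + o) (D(o) = 3*((o - 5)*(o + 16)) = 3*((-5 + o)*(16 + o)) = 3*(-5 + o)*(16 + o))
√(D(5/22) + 165) = √((-240 + 3*(5/22)² + 33*(5/22)) + 165) = √((-240 + 3*(25/484) + 15/2) + 165) = √((-240 + 75/484 + 15/2) + 165) = √(-112455/484 + 165) = √(-32595/484) = I*√32595/22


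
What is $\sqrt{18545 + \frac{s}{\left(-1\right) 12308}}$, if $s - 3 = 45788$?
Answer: $\frac{\sqrt{702190074313}}{6154} \approx 136.17$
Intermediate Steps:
$s = 45791$ ($s = 3 + 45788 = 45791$)
$\sqrt{18545 + \frac{s}{\left(-1\right) 12308}} = \sqrt{18545 + \frac{45791}{\left(-1\right) 12308}} = \sqrt{18545 + \frac{45791}{-12308}} = \sqrt{18545 + 45791 \left(- \frac{1}{12308}\right)} = \sqrt{18545 - \frac{45791}{12308}} = \sqrt{\frac{228206069}{12308}} = \frac{\sqrt{702190074313}}{6154}$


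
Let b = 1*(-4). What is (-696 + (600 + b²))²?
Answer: 6400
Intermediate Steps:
b = -4
(-696 + (600 + b²))² = (-696 + (600 + (-4)²))² = (-696 + (600 + 16))² = (-696 + 616)² = (-80)² = 6400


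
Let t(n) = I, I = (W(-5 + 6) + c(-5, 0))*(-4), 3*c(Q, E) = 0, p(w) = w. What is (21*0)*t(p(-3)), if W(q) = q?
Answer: 0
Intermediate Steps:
c(Q, E) = 0 (c(Q, E) = (1/3)*0 = 0)
I = -4 (I = ((-5 + 6) + 0)*(-4) = (1 + 0)*(-4) = 1*(-4) = -4)
t(n) = -4
(21*0)*t(p(-3)) = (21*0)*(-4) = 0*(-4) = 0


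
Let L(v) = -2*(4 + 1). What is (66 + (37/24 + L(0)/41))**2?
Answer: 4385220841/968256 ≈ 4529.0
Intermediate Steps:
L(v) = -10 (L(v) = -2*5 = -10)
(66 + (37/24 + L(0)/41))**2 = (66 + (37/24 - 10/41))**2 = (66 + 1277/984)**2 = (66221/984)**2 = 4385220841/968256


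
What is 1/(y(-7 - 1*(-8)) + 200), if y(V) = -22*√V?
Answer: 1/178 ≈ 0.0056180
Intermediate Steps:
1/(y(-7 - 1*(-8)) + 200) = 1/(-22*√(-7 - 1*(-8)) + 200) = 1/(-22*√(-7 + 8) + 200) = 1/(-22*√1 + 200) = 1/(-22*1 + 200) = 1/(-22 + 200) = 1/178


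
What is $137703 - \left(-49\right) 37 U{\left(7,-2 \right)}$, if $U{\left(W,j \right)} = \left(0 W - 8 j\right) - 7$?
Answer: $154020$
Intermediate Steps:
$U{\left(W,j \right)} = -7 - 8 j$ ($U{\left(W,j \right)} = \left(0 - 8 j\right) - 7 = - 8 j - 7 = -7 - 8 j$)
$137703 - \left(-49\right) 37 U{\left(7,-2 \right)} = 137703 - \left(-49\right) 37 \left(-7 - -16\right) = 137703 - - 1813 \left(-7 + 16\right) = 137703 - \left(-1813\right) 9 = 137703 - -16317 = 137703 + 16317 = 154020$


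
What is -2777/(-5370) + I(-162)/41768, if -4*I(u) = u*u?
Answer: 40378583/112147080 ≈ 0.36005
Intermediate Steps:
I(u) = -u²/4 (I(u) = -u*u/4 = -u²/4)
-2777/(-5370) + I(-162)/41768 = -2777/(-5370) - ¼*(-162)²/41768 = -2777*(-1/5370) - ¼*26244*(1/41768) = 2777/5370 - 6561*1/41768 = 2777/5370 - 6561/41768 = 40378583/112147080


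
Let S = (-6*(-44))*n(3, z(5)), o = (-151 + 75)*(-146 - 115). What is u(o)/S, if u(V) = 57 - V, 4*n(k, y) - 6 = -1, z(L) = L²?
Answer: -6593/110 ≈ -59.936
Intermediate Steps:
n(k, y) = 5/4 (n(k, y) = 3/2 + (¼)*(-1) = 3/2 - ¼ = 5/4)
o = 19836 (o = -76*(-261) = 19836)
S = 330 (S = -6*(-44)*(5/4) = 264*(5/4) = 330)
u(o)/S = (57 - 1*19836)/330 = (57 - 19836)*(1/330) = -19779*1/330 = -6593/110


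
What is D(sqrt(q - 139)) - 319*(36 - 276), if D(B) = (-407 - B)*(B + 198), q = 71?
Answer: -3958 - 1210*I*sqrt(17) ≈ -3958.0 - 4989.0*I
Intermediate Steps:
D(B) = (-407 - B)*(198 + B)
D(sqrt(q - 139)) - 319*(36 - 276) = (-80586 - (sqrt(71 - 139))**2 - 605*sqrt(71 - 139)) - 319*(36 - 276) = (-80586 - (sqrt(-68))**2 - 1210*I*sqrt(17)) - 319*(-240) = (-80586 - (2*I*sqrt(17))**2 - 1210*I*sqrt(17)) + 76560 = (-80586 - 1*(-68) - 1210*I*sqrt(17)) + 76560 = (-80586 + 68 - 1210*I*sqrt(17)) + 76560 = (-80518 - 1210*I*sqrt(17)) + 76560 = -3958 - 1210*I*sqrt(17)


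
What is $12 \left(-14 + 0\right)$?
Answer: $-168$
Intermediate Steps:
$12 \left(-14 + 0\right) = 12 \left(-14\right) = -168$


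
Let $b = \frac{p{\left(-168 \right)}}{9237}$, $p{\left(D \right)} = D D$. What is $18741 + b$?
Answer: $\frac{57712947}{3079} \approx 18744.0$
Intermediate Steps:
$p{\left(D \right)} = D^{2}$
$b = \frac{9408}{3079}$ ($b = \frac{\left(-168\right)^{2}}{9237} = 28224 \cdot \frac{1}{9237} = \frac{9408}{3079} \approx 3.0555$)
$18741 + b = 18741 + \frac{9408}{3079} = \frac{57712947}{3079}$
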